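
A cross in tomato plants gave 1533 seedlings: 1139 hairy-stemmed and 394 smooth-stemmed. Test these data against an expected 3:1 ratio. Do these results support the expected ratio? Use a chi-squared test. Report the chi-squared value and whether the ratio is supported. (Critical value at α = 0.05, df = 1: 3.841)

Total ratio parts = 4. Expected numbers out of 1533:
  hairy-stemmed: 1533 × 3/4 = 1149.75
  smooth-stemmed: 1533 × 1/4 = 383.25
χ² = Σ (O − E)² / E
  hairy-stemmed: (1139 − 1149.75)² / 1149.75 = 0.1005
  smooth-stemmed: (394 − 383.25)² / 383.25 = 0.3015
χ² = 0.1005 + 0.3015 = 0.402
Degrees of freedom = 2 − 1 = 1; critical value at α = 0.05 is 3.841.
Since 0.402 < 3.841, we fail to reject the null hypothesis — the data are consistent with the 3:1 ratio.

0.402; consistent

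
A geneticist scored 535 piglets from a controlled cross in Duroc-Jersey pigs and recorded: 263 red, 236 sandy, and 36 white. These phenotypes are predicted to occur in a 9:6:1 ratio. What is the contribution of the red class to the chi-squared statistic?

The 9:6:1 ratio has 16 parts, so with N = 535 the expected counts are:
  red: 535 × 9/16 = 300.9375
  sandy: 535 × 6/16 = 200.625
  white: 535 × 1/16 = 33.4375
Contribution of red: (263 − 300.9375)² / 300.9375 = 4.7826

4.783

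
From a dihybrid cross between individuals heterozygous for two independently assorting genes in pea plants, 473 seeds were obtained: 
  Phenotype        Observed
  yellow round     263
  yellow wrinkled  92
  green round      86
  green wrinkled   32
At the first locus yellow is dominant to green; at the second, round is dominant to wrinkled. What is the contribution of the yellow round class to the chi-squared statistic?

A dihybrid F₂ with independent assortment and complete dominance at both loci gives a 9:3:3:1 phenotypic ratio.
Under the 9:3:3:1 hypothesis (Σ ratio = 16, N = 473):
  yellow round: 473 × 9/16 = 266.0625
  yellow wrinkled: 473 × 3/16 = 88.6875
  green round: 473 × 3/16 = 88.6875
  green wrinkled: 473 × 1/16 = 29.5625
Contribution of yellow round: (263 − 266.0625)² / 266.0625 = 0.0353

0.035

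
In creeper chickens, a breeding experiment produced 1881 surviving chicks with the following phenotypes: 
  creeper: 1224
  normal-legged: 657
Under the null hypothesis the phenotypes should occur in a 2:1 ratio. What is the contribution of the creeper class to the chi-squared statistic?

0.718

Total ratio parts = 3. Expected numbers out of 1881:
  creeper: 1881 × 2/3 = 1254
  normal-legged: 1881 × 1/3 = 627
Contribution of creeper: (1224 − 1254)² / 1254 = 0.7177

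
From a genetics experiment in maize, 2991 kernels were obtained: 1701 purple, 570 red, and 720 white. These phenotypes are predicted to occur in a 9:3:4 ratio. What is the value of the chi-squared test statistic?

Expected counts for N = 2991 under a 9:3:4 ratio (total parts = 16):
  purple: 2991 × 9/16 = 1682.4375
  red: 2991 × 3/16 = 560.8125
  white: 2991 × 4/16 = 747.75
χ² = Σ (O − E)² / E
  purple: (1701 − 1682.4375)² / 1682.4375 = 0.2048
  red: (570 − 560.8125)² / 560.8125 = 0.1505
  white: (720 − 747.75)² / 747.75 = 1.0298
χ² = 0.2048 + 0.1505 + 1.0298 = 1.3851 ≈ 1.385

1.385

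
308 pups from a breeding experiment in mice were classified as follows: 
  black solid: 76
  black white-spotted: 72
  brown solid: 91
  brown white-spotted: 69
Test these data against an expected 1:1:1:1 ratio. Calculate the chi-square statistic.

Expected counts for N = 308 under a 1:1:1:1 ratio (total parts = 4):
  black solid: 308 × 1/4 = 77
  black white-spotted: 308 × 1/4 = 77
  brown solid: 308 × 1/4 = 77
  brown white-spotted: 308 × 1/4 = 77
χ² = Σ (O − E)² / E
  black solid: (76 − 77)² / 77 = 0.0130
  black white-spotted: (72 − 77)² / 77 = 0.3247
  brown solid: (91 − 77)² / 77 = 2.5455
  brown white-spotted: (69 − 77)² / 77 = 0.8312
χ² = 0.0130 + 0.3247 + 2.5455 + 0.8312 = 3.7144 ≈ 3.714

3.714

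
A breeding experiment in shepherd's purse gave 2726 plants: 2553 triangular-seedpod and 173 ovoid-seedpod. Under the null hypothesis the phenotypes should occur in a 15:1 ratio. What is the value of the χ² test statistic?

Under the 15:1 hypothesis (Σ ratio = 16, N = 2726):
  triangular-seedpod: 2726 × 15/16 = 2555.625
  ovoid-seedpod: 2726 × 1/16 = 170.375
χ² = Σ (O − E)² / E
  triangular-seedpod: (2553 − 2555.625)² / 2555.625 = 0.0027
  ovoid-seedpod: (173 − 170.375)² / 170.375 = 0.0404
χ² = 0.0027 + 0.0404 = 0.0431 ≈ 0.043

0.043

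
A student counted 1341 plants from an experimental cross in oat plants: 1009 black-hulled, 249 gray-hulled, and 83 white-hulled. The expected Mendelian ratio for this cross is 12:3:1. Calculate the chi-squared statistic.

Expected counts for N = 1341 under a 12:3:1 ratio (total parts = 16):
  black-hulled: 1341 × 12/16 = 1005.75
  gray-hulled: 1341 × 3/16 = 251.4375
  white-hulled: 1341 × 1/16 = 83.8125
χ² = Σ (O − E)² / E
  black-hulled: (1009 − 1005.75)² / 1005.75 = 0.0105
  gray-hulled: (249 − 251.4375)² / 251.4375 = 0.0236
  white-hulled: (83 − 83.8125)² / 83.8125 = 0.0079
χ² = 0.0105 + 0.0236 + 0.0079 = 0.042

0.042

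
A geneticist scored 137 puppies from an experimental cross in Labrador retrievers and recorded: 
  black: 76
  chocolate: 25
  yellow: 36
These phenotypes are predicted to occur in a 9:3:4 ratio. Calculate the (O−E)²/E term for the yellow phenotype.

Total ratio parts = 16. Expected numbers out of 137:
  black: 137 × 9/16 = 77.0625
  chocolate: 137 × 3/16 = 25.6875
  yellow: 137 × 4/16 = 34.25
Contribution of yellow: (36 − 34.25)² / 34.25 = 0.0894

0.089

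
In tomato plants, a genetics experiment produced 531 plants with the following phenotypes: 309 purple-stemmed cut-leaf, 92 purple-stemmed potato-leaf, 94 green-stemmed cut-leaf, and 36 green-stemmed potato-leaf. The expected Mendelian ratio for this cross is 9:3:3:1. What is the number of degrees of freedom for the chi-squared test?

3

A goodness-of-fit test with 4 phenotype classes has df = 4 − 1 = 3.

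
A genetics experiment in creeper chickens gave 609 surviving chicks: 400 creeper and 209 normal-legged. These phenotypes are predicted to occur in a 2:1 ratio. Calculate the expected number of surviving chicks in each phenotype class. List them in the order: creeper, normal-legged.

Under the 2:1 hypothesis (Σ ratio = 3, N = 609):
  creeper: 609 × 2/3 = 406
  normal-legged: 609 × 1/3 = 203

406, 203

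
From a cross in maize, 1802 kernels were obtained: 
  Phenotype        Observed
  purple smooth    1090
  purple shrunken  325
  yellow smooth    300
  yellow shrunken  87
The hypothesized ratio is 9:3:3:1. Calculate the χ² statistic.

The 9:3:3:1 ratio has 16 parts, so with N = 1802 the expected counts are:
  purple smooth: 1802 × 9/16 = 1013.625
  purple shrunken: 1802 × 3/16 = 337.875
  yellow smooth: 1802 × 3/16 = 337.875
  yellow shrunken: 1802 × 1/16 = 112.625
χ² = Σ (O − E)² / E
  purple smooth: (1090 − 1013.625)² / 1013.625 = 5.7547
  purple shrunken: (325 − 337.875)² / 337.875 = 0.4906
  yellow smooth: (300 − 337.875)² / 337.875 = 4.2457
  yellow shrunken: (87 − 112.625)² / 112.625 = 5.8303
χ² = 5.7547 + 0.4906 + 4.2457 + 5.8303 = 16.3213 ≈ 16.321

16.321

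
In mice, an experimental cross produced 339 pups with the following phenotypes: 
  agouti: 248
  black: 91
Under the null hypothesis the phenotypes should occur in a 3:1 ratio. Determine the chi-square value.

0.615

The 3:1 ratio has 4 parts, so with N = 339 the expected counts are:
  agouti: 339 × 3/4 = 254.25
  black: 339 × 1/4 = 84.75
χ² = Σ (O − E)² / E
  agouti: (248 − 254.25)² / 254.25 = 0.1536
  black: (91 − 84.75)² / 84.75 = 0.4609
χ² = 0.1536 + 0.4609 = 0.6145 ≈ 0.615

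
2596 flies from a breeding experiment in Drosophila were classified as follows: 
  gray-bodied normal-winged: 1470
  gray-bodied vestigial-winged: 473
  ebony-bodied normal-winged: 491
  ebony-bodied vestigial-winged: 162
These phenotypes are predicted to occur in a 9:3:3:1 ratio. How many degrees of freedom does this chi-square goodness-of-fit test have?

3

A goodness-of-fit test with 4 phenotype classes has df = 4 − 1 = 3.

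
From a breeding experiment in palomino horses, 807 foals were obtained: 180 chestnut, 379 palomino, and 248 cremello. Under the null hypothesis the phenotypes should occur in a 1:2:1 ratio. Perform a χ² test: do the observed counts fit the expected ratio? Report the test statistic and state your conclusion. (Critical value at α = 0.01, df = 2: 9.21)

Under the 1:2:1 hypothesis (Σ ratio = 4, N = 807):
  chestnut: 807 × 1/4 = 201.75
  palomino: 807 × 2/4 = 403.5
  cremello: 807 × 1/4 = 201.75
χ² = Σ (O − E)² / E
  chestnut: (180 − 201.75)² / 201.75 = 2.3448
  palomino: (379 − 403.5)² / 403.5 = 1.4876
  cremello: (248 − 201.75)² / 201.75 = 10.6025
χ² = 2.3448 + 1.4876 + 10.6025 = 14.4349 ≈ 14.435
Degrees of freedom = 3 − 1 = 2; critical value at α = 0.01 is 9.21.
Since 14.435 > 9.21, we reject the null hypothesis — the data do not fit the 1:2:1 ratio.

14.435; not consistent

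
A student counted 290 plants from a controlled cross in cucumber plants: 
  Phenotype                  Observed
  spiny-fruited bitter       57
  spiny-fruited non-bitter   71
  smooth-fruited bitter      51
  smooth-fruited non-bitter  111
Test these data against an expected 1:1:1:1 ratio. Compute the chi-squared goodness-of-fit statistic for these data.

Total ratio parts = 4. Expected numbers out of 290:
  spiny-fruited bitter: 290 × 1/4 = 72.5
  spiny-fruited non-bitter: 290 × 1/4 = 72.5
  smooth-fruited bitter: 290 × 1/4 = 72.5
  smooth-fruited non-bitter: 290 × 1/4 = 72.5
χ² = Σ (O − E)² / E
  spiny-fruited bitter: (57 − 72.5)² / 72.5 = 3.3138
  spiny-fruited non-bitter: (71 − 72.5)² / 72.5 = 0.0310
  smooth-fruited bitter: (51 − 72.5)² / 72.5 = 6.3759
  smooth-fruited non-bitter: (111 − 72.5)² / 72.5 = 20.4448
χ² = 3.3138 + 0.0310 + 6.3759 + 20.4448 = 30.1655 ≈ 30.166

30.166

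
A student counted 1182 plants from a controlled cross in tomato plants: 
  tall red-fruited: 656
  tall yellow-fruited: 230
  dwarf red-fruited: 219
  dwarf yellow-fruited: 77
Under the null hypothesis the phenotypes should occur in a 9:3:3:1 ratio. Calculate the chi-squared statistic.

0.598

Expected counts for N = 1182 under a 9:3:3:1 ratio (total parts = 16):
  tall red-fruited: 1182 × 9/16 = 664.875
  tall yellow-fruited: 1182 × 3/16 = 221.625
  dwarf red-fruited: 1182 × 3/16 = 221.625
  dwarf yellow-fruited: 1182 × 1/16 = 73.875
χ² = Σ (O − E)² / E
  tall red-fruited: (656 − 664.875)² / 664.875 = 0.1185
  tall yellow-fruited: (230 − 221.625)² / 221.625 = 0.3165
  dwarf red-fruited: (219 − 221.625)² / 221.625 = 0.0311
  dwarf yellow-fruited: (77 − 73.875)² / 73.875 = 0.1322
χ² = 0.1185 + 0.3165 + 0.0311 + 0.1322 = 0.5983 ≈ 0.598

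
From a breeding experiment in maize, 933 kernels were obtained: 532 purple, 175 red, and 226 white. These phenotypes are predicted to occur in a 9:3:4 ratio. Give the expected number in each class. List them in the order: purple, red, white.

Under the 9:3:4 hypothesis (Σ ratio = 16, N = 933):
  purple: 933 × 9/16 = 524.8125
  red: 933 × 3/16 = 174.9375
  white: 933 × 4/16 = 233.25

524.8125, 174.9375, 233.25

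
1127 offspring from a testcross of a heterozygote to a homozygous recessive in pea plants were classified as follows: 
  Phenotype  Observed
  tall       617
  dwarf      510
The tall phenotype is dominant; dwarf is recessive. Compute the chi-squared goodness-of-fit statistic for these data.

10.159

A testcross of a heterozygote (Aa × aa) gives a 1:1 phenotypic ratio.
Under the 1:1 hypothesis (Σ ratio = 2, N = 1127):
  tall: 1127 × 1/2 = 563.5
  dwarf: 1127 × 1/2 = 563.5
χ² = Σ (O − E)² / E
  tall: (617 − 563.5)² / 563.5 = 5.0794
  dwarf: (510 − 563.5)² / 563.5 = 5.0794
χ² = 5.0794 + 5.0794 = 10.1588 ≈ 10.159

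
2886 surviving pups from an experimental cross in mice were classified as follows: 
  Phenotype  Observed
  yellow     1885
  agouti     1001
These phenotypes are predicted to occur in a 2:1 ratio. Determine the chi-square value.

2.372

The 2:1 ratio has 3 parts, so with N = 2886 the expected counts are:
  yellow: 2886 × 2/3 = 1924
  agouti: 2886 × 1/3 = 962
χ² = Σ (O − E)² / E
  yellow: (1885 − 1924)² / 1924 = 0.7905
  agouti: (1001 − 962)² / 962 = 1.5811
χ² = 0.7905 + 1.5811 = 2.3716 ≈ 2.372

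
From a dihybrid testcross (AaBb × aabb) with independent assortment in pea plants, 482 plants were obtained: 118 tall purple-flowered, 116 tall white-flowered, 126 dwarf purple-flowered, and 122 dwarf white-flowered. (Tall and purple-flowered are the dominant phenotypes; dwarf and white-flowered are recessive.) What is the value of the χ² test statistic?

A dihybrid testcross with independent assortment gives a 1:1:1:1 ratio.
Under the 1:1:1:1 hypothesis (Σ ratio = 4, N = 482):
  tall purple-flowered: 482 × 1/4 = 120.5
  tall white-flowered: 482 × 1/4 = 120.5
  dwarf purple-flowered: 482 × 1/4 = 120.5
  dwarf white-flowered: 482 × 1/4 = 120.5
χ² = Σ (O − E)² / E
  tall purple-flowered: (118 − 120.5)² / 120.5 = 0.0519
  tall white-flowered: (116 − 120.5)² / 120.5 = 0.1680
  dwarf purple-flowered: (126 − 120.5)² / 120.5 = 0.2510
  dwarf white-flowered: (122 − 120.5)² / 120.5 = 0.0187
χ² = 0.0519 + 0.1680 + 0.2510 + 0.0187 = 0.4896 ≈ 0.490

0.490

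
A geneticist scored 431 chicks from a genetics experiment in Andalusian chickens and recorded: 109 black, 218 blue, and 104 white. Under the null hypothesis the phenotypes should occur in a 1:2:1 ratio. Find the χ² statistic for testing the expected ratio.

0.174

The 1:2:1 ratio has 4 parts, so with N = 431 the expected counts are:
  black: 431 × 1/4 = 107.75
  blue: 431 × 2/4 = 215.5
  white: 431 × 1/4 = 107.75
χ² = Σ (O − E)² / E
  black: (109 − 107.75)² / 107.75 = 0.0145
  blue: (218 − 215.5)² / 215.5 = 0.0290
  white: (104 − 107.75)² / 107.75 = 0.1305
χ² = 0.0145 + 0.0290 + 0.1305 = 0.174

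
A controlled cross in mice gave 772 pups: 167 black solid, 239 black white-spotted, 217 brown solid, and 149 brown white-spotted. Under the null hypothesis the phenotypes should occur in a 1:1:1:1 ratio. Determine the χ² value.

Expected counts for N = 772 under a 1:1:1:1 ratio (total parts = 4):
  black solid: 772 × 1/4 = 193
  black white-spotted: 772 × 1/4 = 193
  brown solid: 772 × 1/4 = 193
  brown white-spotted: 772 × 1/4 = 193
χ² = Σ (O − E)² / E
  black solid: (167 − 193)² / 193 = 3.5026
  black white-spotted: (239 − 193)² / 193 = 10.9637
  brown solid: (217 − 193)² / 193 = 2.9845
  brown white-spotted: (149 − 193)² / 193 = 10.0311
χ² = 3.5026 + 10.9637 + 2.9845 + 10.0311 = 27.4819 ≈ 27.482

27.482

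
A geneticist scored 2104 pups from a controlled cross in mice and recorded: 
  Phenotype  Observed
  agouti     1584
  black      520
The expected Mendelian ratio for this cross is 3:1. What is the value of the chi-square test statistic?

Total ratio parts = 4. Expected numbers out of 2104:
  agouti: 2104 × 3/4 = 1578
  black: 2104 × 1/4 = 526
χ² = Σ (O − E)² / E
  agouti: (1584 − 1578)² / 1578 = 0.0228
  black: (520 − 526)² / 526 = 0.0684
χ² = 0.0228 + 0.0684 = 0.0912 ≈ 0.091

0.091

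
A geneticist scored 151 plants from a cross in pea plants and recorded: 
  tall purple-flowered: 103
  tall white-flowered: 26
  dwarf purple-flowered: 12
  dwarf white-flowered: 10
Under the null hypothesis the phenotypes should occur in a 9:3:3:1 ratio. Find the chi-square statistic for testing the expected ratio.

The 9:3:3:1 ratio has 16 parts, so with N = 151 the expected counts are:
  tall purple-flowered: 151 × 9/16 = 84.9375
  tall white-flowered: 151 × 3/16 = 28.3125
  dwarf purple-flowered: 151 × 3/16 = 28.3125
  dwarf white-flowered: 151 × 1/16 = 9.4375
χ² = Σ (O − E)² / E
  tall purple-flowered: (103 − 84.9375)² / 84.9375 = 3.8411
  tall white-flowered: (26 − 28.3125)² / 28.3125 = 0.1889
  dwarf purple-flowered: (12 − 28.3125)² / 28.3125 = 9.3986
  dwarf white-flowered: (10 − 9.4375)² / 9.4375 = 0.0335
χ² = 3.8411 + 0.1889 + 9.3986 + 0.0335 = 13.4621 ≈ 13.462

13.462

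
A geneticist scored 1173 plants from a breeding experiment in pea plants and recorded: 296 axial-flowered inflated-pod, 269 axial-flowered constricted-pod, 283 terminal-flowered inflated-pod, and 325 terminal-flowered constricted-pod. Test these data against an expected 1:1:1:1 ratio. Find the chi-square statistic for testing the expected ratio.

5.827

The 1:1:1:1 ratio has 4 parts, so with N = 1173 the expected counts are:
  axial-flowered inflated-pod: 1173 × 1/4 = 293.25
  axial-flowered constricted-pod: 1173 × 1/4 = 293.25
  terminal-flowered inflated-pod: 1173 × 1/4 = 293.25
  terminal-flowered constricted-pod: 1173 × 1/4 = 293.25
χ² = Σ (O − E)² / E
  axial-flowered inflated-pod: (296 − 293.25)² / 293.25 = 0.0258
  axial-flowered constricted-pod: (269 − 293.25)² / 293.25 = 2.0053
  terminal-flowered inflated-pod: (283 − 293.25)² / 293.25 = 0.3583
  terminal-flowered constricted-pod: (325 − 293.25)² / 293.25 = 3.4376
χ² = 0.0258 + 2.0053 + 0.3583 + 3.4376 = 5.827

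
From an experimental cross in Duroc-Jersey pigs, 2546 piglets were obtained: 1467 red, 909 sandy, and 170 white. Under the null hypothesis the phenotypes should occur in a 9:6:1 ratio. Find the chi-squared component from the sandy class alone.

The 9:6:1 ratio has 16 parts, so with N = 2546 the expected counts are:
  red: 2546 × 9/16 = 1432.125
  sandy: 2546 × 6/16 = 954.75
  white: 2546 × 1/16 = 159.125
Contribution of sandy: (909 − 954.75)² / 954.75 = 2.1923

2.192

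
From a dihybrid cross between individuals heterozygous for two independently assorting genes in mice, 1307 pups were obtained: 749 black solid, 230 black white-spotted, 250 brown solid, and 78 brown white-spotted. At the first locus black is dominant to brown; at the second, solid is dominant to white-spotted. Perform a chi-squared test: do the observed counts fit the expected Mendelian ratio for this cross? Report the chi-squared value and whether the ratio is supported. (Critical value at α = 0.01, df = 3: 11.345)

A dihybrid F₂ with independent assortment and complete dominance at both loci gives a 9:3:3:1 phenotypic ratio.
The 9:3:3:1 ratio has 16 parts, so with N = 1307 the expected counts are:
  black solid: 1307 × 9/16 = 735.1875
  black white-spotted: 1307 × 3/16 = 245.0625
  brown solid: 1307 × 3/16 = 245.0625
  brown white-spotted: 1307 × 1/16 = 81.6875
χ² = Σ (O − E)² / E
  black solid: (749 − 735.1875)² / 735.1875 = 0.2595
  black white-spotted: (230 − 245.0625)² / 245.0625 = 0.9258
  brown solid: (250 − 245.0625)² / 245.0625 = 0.0995
  brown white-spotted: (78 − 81.6875)² / 81.6875 = 0.1665
χ² = 0.2595 + 0.9258 + 0.0995 + 0.1665 = 1.4513 ≈ 1.451
Degrees of freedom = 4 − 1 = 3; critical value at α = 0.01 is 11.345.
Since 1.451 < 11.345, we fail to reject the null hypothesis — the data are consistent with the 9:3:3:1 ratio.

1.451; consistent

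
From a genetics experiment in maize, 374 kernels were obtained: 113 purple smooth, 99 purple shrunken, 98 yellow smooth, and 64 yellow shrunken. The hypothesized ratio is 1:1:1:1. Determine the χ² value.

13.914

Expected counts for N = 374 under a 1:1:1:1 ratio (total parts = 4):
  purple smooth: 374 × 1/4 = 93.5
  purple shrunken: 374 × 1/4 = 93.5
  yellow smooth: 374 × 1/4 = 93.5
  yellow shrunken: 374 × 1/4 = 93.5
χ² = Σ (O − E)² / E
  purple smooth: (113 − 93.5)² / 93.5 = 4.0668
  purple shrunken: (99 − 93.5)² / 93.5 = 0.3235
  yellow smooth: (98 − 93.5)² / 93.5 = 0.2166
  yellow shrunken: (64 − 93.5)² / 93.5 = 9.3075
χ² = 4.0668 + 0.3235 + 0.2166 + 9.3075 = 13.9144 ≈ 13.914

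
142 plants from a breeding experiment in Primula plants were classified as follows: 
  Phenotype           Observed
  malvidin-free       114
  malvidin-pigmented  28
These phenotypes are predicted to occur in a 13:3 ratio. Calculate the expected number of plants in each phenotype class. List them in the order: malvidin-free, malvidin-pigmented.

115.375, 26.625

Under the 13:3 hypothesis (Σ ratio = 16, N = 142):
  malvidin-free: 142 × 13/16 = 115.375
  malvidin-pigmented: 142 × 3/16 = 26.625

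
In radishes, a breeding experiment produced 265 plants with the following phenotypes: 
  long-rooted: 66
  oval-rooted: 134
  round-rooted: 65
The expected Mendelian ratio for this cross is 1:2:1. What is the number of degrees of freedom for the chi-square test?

A goodness-of-fit test with 3 phenotype classes has df = 3 − 1 = 2.

2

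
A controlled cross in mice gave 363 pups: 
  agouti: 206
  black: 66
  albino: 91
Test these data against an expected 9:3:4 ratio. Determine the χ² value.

Under the 9:3:4 hypothesis (Σ ratio = 16, N = 363):
  agouti: 363 × 9/16 = 204.1875
  black: 363 × 3/16 = 68.0625
  albino: 363 × 4/16 = 90.75
χ² = Σ (O − E)² / E
  agouti: (206 − 204.1875)² / 204.1875 = 0.0161
  black: (66 − 68.0625)² / 68.0625 = 0.0625
  albino: (91 − 90.75)² / 90.75 = 0.0007
χ² = 0.0161 + 0.0625 + 0.0007 = 0.0793 ≈ 0.079

0.079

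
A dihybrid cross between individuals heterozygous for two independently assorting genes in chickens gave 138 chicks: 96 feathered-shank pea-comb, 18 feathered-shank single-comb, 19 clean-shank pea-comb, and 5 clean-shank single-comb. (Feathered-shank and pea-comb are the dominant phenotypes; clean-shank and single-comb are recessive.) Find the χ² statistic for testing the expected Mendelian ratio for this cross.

10.097

A dihybrid F₂ with independent assortment and complete dominance at both loci gives a 9:3:3:1 phenotypic ratio.
Total ratio parts = 16. Expected numbers out of 138:
  feathered-shank pea-comb: 138 × 9/16 = 77.625
  feathered-shank single-comb: 138 × 3/16 = 25.875
  clean-shank pea-comb: 138 × 3/16 = 25.875
  clean-shank single-comb: 138 × 1/16 = 8.625
χ² = Σ (O − E)² / E
  feathered-shank pea-comb: (96 − 77.625)² / 77.625 = 4.3496
  feathered-shank single-comb: (18 − 25.875)² / 25.875 = 2.3967
  clean-shank pea-comb: (19 − 25.875)² / 25.875 = 1.8267
  clean-shank single-comb: (5 − 8.625)² / 8.625 = 1.5236
χ² = 4.3496 + 2.3967 + 1.8267 + 1.5236 = 10.0966 ≈ 10.097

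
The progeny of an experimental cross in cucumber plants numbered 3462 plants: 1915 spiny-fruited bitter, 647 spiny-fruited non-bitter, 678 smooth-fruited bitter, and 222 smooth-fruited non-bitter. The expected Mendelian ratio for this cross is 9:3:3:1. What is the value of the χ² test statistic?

1.976

Expected counts for N = 3462 under a 9:3:3:1 ratio (total parts = 16):
  spiny-fruited bitter: 3462 × 9/16 = 1947.375
  spiny-fruited non-bitter: 3462 × 3/16 = 649.125
  smooth-fruited bitter: 3462 × 3/16 = 649.125
  smooth-fruited non-bitter: 3462 × 1/16 = 216.375
χ² = Σ (O − E)² / E
  spiny-fruited bitter: (1915 − 1947.375)² / 1947.375 = 0.5382
  spiny-fruited non-bitter: (647 − 649.125)² / 649.125 = 0.0070
  smooth-fruited bitter: (678 − 649.125)² / 649.125 = 1.2844
  smooth-fruited non-bitter: (222 − 216.375)² / 216.375 = 0.1462
χ² = 0.5382 + 0.0070 + 1.2844 + 0.1462 = 1.9758 ≈ 1.976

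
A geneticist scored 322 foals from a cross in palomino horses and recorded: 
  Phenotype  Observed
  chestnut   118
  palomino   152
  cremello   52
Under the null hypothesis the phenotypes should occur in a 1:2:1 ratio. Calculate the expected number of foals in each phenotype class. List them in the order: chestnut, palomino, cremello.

80.5, 161, 80.5

Under the 1:2:1 hypothesis (Σ ratio = 4, N = 322):
  chestnut: 322 × 1/4 = 80.5
  palomino: 322 × 2/4 = 161
  cremello: 322 × 1/4 = 80.5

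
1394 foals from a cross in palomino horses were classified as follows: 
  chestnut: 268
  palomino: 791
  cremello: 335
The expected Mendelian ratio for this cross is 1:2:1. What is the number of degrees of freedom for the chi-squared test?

A goodness-of-fit test with 3 phenotype classes has df = 3 − 1 = 2.

2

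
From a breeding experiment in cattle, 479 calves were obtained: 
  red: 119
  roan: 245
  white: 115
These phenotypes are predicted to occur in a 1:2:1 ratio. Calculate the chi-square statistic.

0.319

Expected counts for N = 479 under a 1:2:1 ratio (total parts = 4):
  red: 479 × 1/4 = 119.75
  roan: 479 × 2/4 = 239.5
  white: 479 × 1/4 = 119.75
χ² = Σ (O − E)² / E
  red: (119 − 119.75)² / 119.75 = 0.0047
  roan: (245 − 239.5)² / 239.5 = 0.1263
  white: (115 − 119.75)² / 119.75 = 0.1884
χ² = 0.0047 + 0.1263 + 0.1884 = 0.3194 ≈ 0.319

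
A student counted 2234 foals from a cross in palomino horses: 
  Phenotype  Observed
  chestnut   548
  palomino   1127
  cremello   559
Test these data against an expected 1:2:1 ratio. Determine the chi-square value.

0.287

Total ratio parts = 4. Expected numbers out of 2234:
  chestnut: 2234 × 1/4 = 558.5
  palomino: 2234 × 2/4 = 1117
  cremello: 2234 × 1/4 = 558.5
χ² = Σ (O − E)² / E
  chestnut: (548 − 558.5)² / 558.5 = 0.1974
  palomino: (1127 − 1117)² / 1117 = 0.0895
  cremello: (559 − 558.5)² / 558.5 = 0.0004
χ² = 0.1974 + 0.0895 + 0.0004 = 0.2873 ≈ 0.287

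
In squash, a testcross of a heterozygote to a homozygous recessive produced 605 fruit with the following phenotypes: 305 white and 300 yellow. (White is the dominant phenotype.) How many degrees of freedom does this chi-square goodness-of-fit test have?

1

A testcross of a heterozygote (Aa × aa) gives a 1:1 phenotypic ratio.
A goodness-of-fit test with 2 phenotype classes has df = 2 − 1 = 1.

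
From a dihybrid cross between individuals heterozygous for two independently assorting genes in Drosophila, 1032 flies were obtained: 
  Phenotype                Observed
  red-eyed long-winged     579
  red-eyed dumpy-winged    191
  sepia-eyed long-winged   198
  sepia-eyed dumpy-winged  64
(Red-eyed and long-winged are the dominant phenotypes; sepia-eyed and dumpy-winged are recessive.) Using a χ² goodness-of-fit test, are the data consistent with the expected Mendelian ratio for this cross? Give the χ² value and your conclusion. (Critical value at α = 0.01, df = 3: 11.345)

0.145; consistent

A dihybrid F₂ with independent assortment and complete dominance at both loci gives a 9:3:3:1 phenotypic ratio.
The 9:3:3:1 ratio has 16 parts, so with N = 1032 the expected counts are:
  red-eyed long-winged: 1032 × 9/16 = 580.5
  red-eyed dumpy-winged: 1032 × 3/16 = 193.5
  sepia-eyed long-winged: 1032 × 3/16 = 193.5
  sepia-eyed dumpy-winged: 1032 × 1/16 = 64.5
χ² = Σ (O − E)² / E
  red-eyed long-winged: (579 − 580.5)² / 580.5 = 0.0039
  red-eyed dumpy-winged: (191 − 193.5)² / 193.5 = 0.0323
  sepia-eyed long-winged: (198 − 193.5)² / 193.5 = 0.1047
  sepia-eyed dumpy-winged: (64 − 64.5)² / 64.5 = 0.0039
χ² = 0.0039 + 0.0323 + 0.1047 + 0.0039 = 0.1448 ≈ 0.145
Degrees of freedom = 4 − 1 = 3; critical value at α = 0.01 is 11.345.
Since 0.145 < 11.345, we fail to reject the null hypothesis — the data are consistent with the 9:3:3:1 ratio.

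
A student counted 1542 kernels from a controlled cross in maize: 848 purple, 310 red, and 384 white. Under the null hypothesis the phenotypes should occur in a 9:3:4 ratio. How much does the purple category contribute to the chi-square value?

Expected counts for N = 1542 under a 9:3:4 ratio (total parts = 16):
  purple: 1542 × 9/16 = 867.375
  red: 1542 × 3/16 = 289.125
  white: 1542 × 4/16 = 385.5
Contribution of purple: (848 − 867.375)² / 867.375 = 0.4328

0.433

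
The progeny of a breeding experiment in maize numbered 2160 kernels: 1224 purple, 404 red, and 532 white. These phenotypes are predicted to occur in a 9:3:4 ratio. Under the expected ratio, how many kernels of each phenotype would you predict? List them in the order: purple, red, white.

The 9:3:4 ratio has 16 parts, so with N = 2160 the expected counts are:
  purple: 2160 × 9/16 = 1215
  red: 2160 × 3/16 = 405
  white: 2160 × 4/16 = 540

1215, 405, 540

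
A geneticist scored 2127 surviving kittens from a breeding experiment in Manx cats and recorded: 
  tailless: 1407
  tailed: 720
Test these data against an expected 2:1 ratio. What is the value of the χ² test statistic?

Expected counts for N = 2127 under a 2:1 ratio (total parts = 3):
  tailless: 2127 × 2/3 = 1418
  tailed: 2127 × 1/3 = 709
χ² = Σ (O − E)² / E
  tailless: (1407 − 1418)² / 1418 = 0.0853
  tailed: (720 − 709)² / 709 = 0.1707
χ² = 0.0853 + 0.1707 = 0.256

0.256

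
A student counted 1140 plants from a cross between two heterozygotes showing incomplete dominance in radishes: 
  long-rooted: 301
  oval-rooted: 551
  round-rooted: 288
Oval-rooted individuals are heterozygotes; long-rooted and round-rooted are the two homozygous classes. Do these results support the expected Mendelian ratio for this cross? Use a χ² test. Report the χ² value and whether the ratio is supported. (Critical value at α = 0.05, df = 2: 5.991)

With incomplete dominance, a heterozygote × heterozygote cross gives a 1:2:1 phenotypic ratio.
Expected counts for N = 1140 under a 1:2:1 ratio (total parts = 4):
  long-rooted: 1140 × 1/4 = 285
  oval-rooted: 1140 × 2/4 = 570
  round-rooted: 1140 × 1/4 = 285
χ² = Σ (O − E)² / E
  long-rooted: (301 − 285)² / 285 = 0.8982
  oval-rooted: (551 − 570)² / 570 = 0.6333
  round-rooted: (288 − 285)² / 285 = 0.0316
χ² = 0.8982 + 0.6333 + 0.0316 = 1.5631 ≈ 1.563
Degrees of freedom = 3 − 1 = 2; critical value at α = 0.05 is 5.991.
Since 1.563 < 5.991, we fail to reject the null hypothesis — the data are consistent with the 1:2:1 ratio.

1.563; consistent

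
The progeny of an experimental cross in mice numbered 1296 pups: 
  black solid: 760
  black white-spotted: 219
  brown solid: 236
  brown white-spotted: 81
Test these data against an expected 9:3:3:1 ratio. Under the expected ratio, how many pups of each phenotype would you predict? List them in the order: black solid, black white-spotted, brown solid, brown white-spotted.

Total ratio parts = 16. Expected numbers out of 1296:
  black solid: 1296 × 9/16 = 729
  black white-spotted: 1296 × 3/16 = 243
  brown solid: 1296 × 3/16 = 243
  brown white-spotted: 1296 × 1/16 = 81

729, 243, 243, 81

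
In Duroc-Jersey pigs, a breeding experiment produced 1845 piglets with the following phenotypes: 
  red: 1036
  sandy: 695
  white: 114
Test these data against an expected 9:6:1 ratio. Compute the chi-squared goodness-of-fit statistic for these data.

Under the 9:6:1 hypothesis (Σ ratio = 16, N = 1845):
  red: 1845 × 9/16 = 1037.8125
  sandy: 1845 × 6/16 = 691.875
  white: 1845 × 1/16 = 115.3125
χ² = Σ (O − E)² / E
  red: (1036 − 1037.8125)² / 1037.8125 = 0.0032
  sandy: (695 − 691.875)² / 691.875 = 0.0141
  white: (114 − 115.3125)² / 115.3125 = 0.0149
χ² = 0.0032 + 0.0141 + 0.0149 = 0.0322 ≈ 0.032

0.032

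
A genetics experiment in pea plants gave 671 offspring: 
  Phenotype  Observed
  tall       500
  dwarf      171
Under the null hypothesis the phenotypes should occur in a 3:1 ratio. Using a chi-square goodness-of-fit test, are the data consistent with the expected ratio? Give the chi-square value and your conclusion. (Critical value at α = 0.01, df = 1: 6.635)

Under the 3:1 hypothesis (Σ ratio = 4, N = 671):
  tall: 671 × 3/4 = 503.25
  dwarf: 671 × 1/4 = 167.75
χ² = Σ (O − E)² / E
  tall: (500 − 503.25)² / 503.25 = 0.0210
  dwarf: (171 − 167.75)² / 167.75 = 0.0630
χ² = 0.0210 + 0.0630 = 0.084
Degrees of freedom = 2 − 1 = 1; critical value at α = 0.01 is 6.635.
Since 0.084 < 6.635, we fail to reject the null hypothesis — the data are consistent with the 3:1 ratio.

0.084; consistent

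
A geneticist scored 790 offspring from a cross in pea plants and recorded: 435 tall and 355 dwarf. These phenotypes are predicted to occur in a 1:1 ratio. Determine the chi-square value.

Expected counts for N = 790 under a 1:1 ratio (total parts = 2):
  tall: 790 × 1/2 = 395
  dwarf: 790 × 1/2 = 395
χ² = Σ (O − E)² / E
  tall: (435 − 395)² / 395 = 4.0506
  dwarf: (355 − 395)² / 395 = 4.0506
χ² = 4.0506 + 4.0506 = 8.1012 ≈ 8.101

8.101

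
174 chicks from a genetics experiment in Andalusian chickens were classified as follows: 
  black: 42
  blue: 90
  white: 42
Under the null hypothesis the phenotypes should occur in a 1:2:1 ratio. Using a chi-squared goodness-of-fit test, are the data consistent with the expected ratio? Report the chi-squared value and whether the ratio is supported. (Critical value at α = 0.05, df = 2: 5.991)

0.207; consistent

Expected counts for N = 174 under a 1:2:1 ratio (total parts = 4):
  black: 174 × 1/4 = 43.5
  blue: 174 × 2/4 = 87
  white: 174 × 1/4 = 43.5
χ² = Σ (O − E)² / E
  black: (42 − 43.5)² / 43.5 = 0.0517
  blue: (90 − 87)² / 87 = 0.1034
  white: (42 − 43.5)² / 43.5 = 0.0517
χ² = 0.0517 + 0.1034 + 0.0517 = 0.2068 ≈ 0.207
Degrees of freedom = 3 − 1 = 2; critical value at α = 0.05 is 5.991.
Since 0.207 < 5.991, we fail to reject the null hypothesis — the data are consistent with the 1:2:1 ratio.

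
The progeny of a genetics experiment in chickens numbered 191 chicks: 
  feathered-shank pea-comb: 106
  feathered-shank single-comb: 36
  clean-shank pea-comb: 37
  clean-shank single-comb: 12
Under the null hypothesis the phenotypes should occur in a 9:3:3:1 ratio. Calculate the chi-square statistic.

0.060

Under the 9:3:3:1 hypothesis (Σ ratio = 16, N = 191):
  feathered-shank pea-comb: 191 × 9/16 = 107.4375
  feathered-shank single-comb: 191 × 3/16 = 35.8125
  clean-shank pea-comb: 191 × 3/16 = 35.8125
  clean-shank single-comb: 191 × 1/16 = 11.9375
χ² = Σ (O − E)² / E
  feathered-shank pea-comb: (106 − 107.4375)² / 107.4375 = 0.0192
  feathered-shank single-comb: (36 − 35.8125)² / 35.8125 = 0.0010
  clean-shank pea-comb: (37 − 35.8125)² / 35.8125 = 0.0394
  clean-shank single-comb: (12 − 11.9375)² / 11.9375 = 0.0003
χ² = 0.0192 + 0.0010 + 0.0394 + 0.0003 = 0.0599 ≈ 0.060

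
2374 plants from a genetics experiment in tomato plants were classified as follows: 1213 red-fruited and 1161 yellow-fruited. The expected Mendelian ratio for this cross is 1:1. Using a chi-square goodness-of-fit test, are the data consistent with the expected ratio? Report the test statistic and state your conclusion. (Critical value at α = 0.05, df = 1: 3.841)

The 1:1 ratio has 2 parts, so with N = 2374 the expected counts are:
  red-fruited: 2374 × 1/2 = 1187
  yellow-fruited: 2374 × 1/2 = 1187
χ² = Σ (O − E)² / E
  red-fruited: (1213 − 1187)² / 1187 = 0.5695
  yellow-fruited: (1161 − 1187)² / 1187 = 0.5695
χ² = 0.5695 + 0.5695 = 1.139
Degrees of freedom = 2 − 1 = 1; critical value at α = 0.05 is 3.841.
Since 1.139 < 3.841, we fail to reject the null hypothesis — the data are consistent with the 1:1 ratio.

1.139; consistent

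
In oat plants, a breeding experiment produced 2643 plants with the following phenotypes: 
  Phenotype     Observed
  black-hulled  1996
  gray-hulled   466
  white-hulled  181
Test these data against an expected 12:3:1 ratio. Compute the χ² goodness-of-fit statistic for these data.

Expected counts for N = 2643 under a 12:3:1 ratio (total parts = 16):
  black-hulled: 2643 × 12/16 = 1982.25
  gray-hulled: 2643 × 3/16 = 495.5625
  white-hulled: 2643 × 1/16 = 165.1875
χ² = Σ (O − E)² / E
  black-hulled: (1996 − 1982.25)² / 1982.25 = 0.0954
  gray-hulled: (466 − 495.5625)² / 495.5625 = 1.7635
  white-hulled: (181 − 165.1875)² / 165.1875 = 1.5136
χ² = 0.0954 + 1.7635 + 1.5136 = 3.3725 ≈ 3.373

3.373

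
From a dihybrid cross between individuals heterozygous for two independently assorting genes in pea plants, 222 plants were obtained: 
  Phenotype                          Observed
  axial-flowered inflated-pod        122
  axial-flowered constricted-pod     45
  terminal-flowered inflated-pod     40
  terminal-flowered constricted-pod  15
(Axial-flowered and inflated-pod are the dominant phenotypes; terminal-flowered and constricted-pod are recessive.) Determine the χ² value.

A dihybrid F₂ with independent assortment and complete dominance at both loci gives a 9:3:3:1 phenotypic ratio.
Expected counts for N = 222 under a 9:3:3:1 ratio (total parts = 16):
  axial-flowered inflated-pod: 222 × 9/16 = 124.875
  axial-flowered constricted-pod: 222 × 3/16 = 41.625
  terminal-flowered inflated-pod: 222 × 3/16 = 41.625
  terminal-flowered constricted-pod: 222 × 1/16 = 13.875
χ² = Σ (O − E)² / E
  axial-flowered inflated-pod: (122 − 124.875)² / 124.875 = 0.0662
  axial-flowered constricted-pod: (45 − 41.625)² / 41.625 = 0.2736
  terminal-flowered inflated-pod: (40 − 41.625)² / 41.625 = 0.0634
  terminal-flowered constricted-pod: (15 − 13.875)² / 13.875 = 0.0912
χ² = 0.0662 + 0.2736 + 0.0634 + 0.0912 = 0.4944 ≈ 0.494

0.494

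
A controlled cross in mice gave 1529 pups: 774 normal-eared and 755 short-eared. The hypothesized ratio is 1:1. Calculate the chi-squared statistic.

Under the 1:1 hypothesis (Σ ratio = 2, N = 1529):
  normal-eared: 1529 × 1/2 = 764.5
  short-eared: 1529 × 1/2 = 764.5
χ² = Σ (O − E)² / E
  normal-eared: (774 − 764.5)² / 764.5 = 0.1181
  short-eared: (755 − 764.5)² / 764.5 = 0.1181
χ² = 0.1181 + 0.1181 = 0.2362 ≈ 0.236

0.236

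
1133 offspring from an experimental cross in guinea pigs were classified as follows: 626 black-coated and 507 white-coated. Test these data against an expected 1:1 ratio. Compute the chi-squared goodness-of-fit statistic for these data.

The 1:1 ratio has 2 parts, so with N = 1133 the expected counts are:
  black-coated: 1133 × 1/2 = 566.5
  white-coated: 1133 × 1/2 = 566.5
χ² = Σ (O − E)² / E
  black-coated: (626 − 566.5)² / 566.5 = 6.2493
  white-coated: (507 − 566.5)² / 566.5 = 6.2493
χ² = 6.2493 + 6.2493 = 12.4986 ≈ 12.499

12.499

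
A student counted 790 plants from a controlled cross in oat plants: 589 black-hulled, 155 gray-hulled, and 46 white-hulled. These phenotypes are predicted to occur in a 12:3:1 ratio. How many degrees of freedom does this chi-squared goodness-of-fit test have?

A goodness-of-fit test with 3 phenotype classes has df = 3 − 1 = 2.

2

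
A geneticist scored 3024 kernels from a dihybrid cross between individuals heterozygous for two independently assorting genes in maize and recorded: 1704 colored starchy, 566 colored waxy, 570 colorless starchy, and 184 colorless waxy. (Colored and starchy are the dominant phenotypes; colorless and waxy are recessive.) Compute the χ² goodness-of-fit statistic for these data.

0.155

A dihybrid F₂ with independent assortment and complete dominance at both loci gives a 9:3:3:1 phenotypic ratio.
Total ratio parts = 16. Expected numbers out of 3024:
  colored starchy: 3024 × 9/16 = 1701
  colored waxy: 3024 × 3/16 = 567
  colorless starchy: 3024 × 3/16 = 567
  colorless waxy: 3024 × 1/16 = 189
χ² = Σ (O − E)² / E
  colored starchy: (1704 − 1701)² / 1701 = 0.0053
  colored waxy: (566 − 567)² / 567 = 0.0018
  colorless starchy: (570 − 567)² / 567 = 0.0159
  colorless waxy: (184 − 189)² / 189 = 0.1323
χ² = 0.0053 + 0.0018 + 0.0159 + 0.1323 = 0.1553 ≈ 0.155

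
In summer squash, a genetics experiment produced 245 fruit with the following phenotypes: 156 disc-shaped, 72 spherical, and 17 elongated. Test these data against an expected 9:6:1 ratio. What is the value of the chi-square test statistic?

Total ratio parts = 16. Expected numbers out of 245:
  disc-shaped: 245 × 9/16 = 137.8125
  spherical: 245 × 6/16 = 91.875
  elongated: 245 × 1/16 = 15.3125
χ² = Σ (O − E)² / E
  disc-shaped: (156 − 137.8125)² / 137.8125 = 2.4003
  spherical: (72 − 91.875)² / 91.875 = 4.2995
  elongated: (17 − 15.3125)² / 15.3125 = 0.1860
χ² = 2.4003 + 4.2995 + 0.1860 = 6.8858 ≈ 6.886

6.886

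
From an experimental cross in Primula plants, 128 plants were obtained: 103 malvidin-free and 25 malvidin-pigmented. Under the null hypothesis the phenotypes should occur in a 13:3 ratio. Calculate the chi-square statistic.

0.051

Total ratio parts = 16. Expected numbers out of 128:
  malvidin-free: 128 × 13/16 = 104
  malvidin-pigmented: 128 × 3/16 = 24
χ² = Σ (O − E)² / E
  malvidin-free: (103 − 104)² / 104 = 0.0096
  malvidin-pigmented: (25 − 24)² / 24 = 0.0417
χ² = 0.0096 + 0.0417 = 0.0513 ≈ 0.051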